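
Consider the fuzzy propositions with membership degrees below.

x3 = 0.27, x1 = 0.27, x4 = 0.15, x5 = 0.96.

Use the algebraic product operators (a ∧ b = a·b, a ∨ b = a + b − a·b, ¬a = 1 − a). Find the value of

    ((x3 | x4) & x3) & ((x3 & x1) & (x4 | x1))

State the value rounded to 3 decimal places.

0.003

x3 | x4 = a + b − a·b on (0.2700, 0.1500) = 0.3795
(x3 | x4) & x3 = a·b on (0.3795, 0.2700) = 0.1025
x3 & x1 = a·b on (0.2700, 0.2700) = 0.0729
x4 | x1 = a + b − a·b on (0.1500, 0.2700) = 0.3795
(x3 & x1) & (x4 | x1) = a·b on (0.0729, 0.3795) = 0.0277
((x3 | x4) & x3) & ((x3 & x1) & (x4 | x1)) = a·b on (0.1025, 0.0277) = 0.0028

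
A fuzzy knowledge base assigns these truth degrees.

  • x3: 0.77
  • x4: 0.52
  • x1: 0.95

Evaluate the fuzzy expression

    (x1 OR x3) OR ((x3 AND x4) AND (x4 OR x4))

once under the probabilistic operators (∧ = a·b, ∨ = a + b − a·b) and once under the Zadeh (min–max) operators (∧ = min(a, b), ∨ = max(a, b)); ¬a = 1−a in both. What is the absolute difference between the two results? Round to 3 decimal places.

0.042

Under probabilistic:
  x1 OR x3 = a + b − a·b on (0.9500, 0.7700) = 0.9885
  x3 AND x4 = a·b on (0.7700, 0.5200) = 0.4004
  x4 OR x4 = a + b − a·b on (0.5200, 0.5200) = 0.7696
  (x3 AND x4) AND (x4 OR x4) = a·b on (0.4004, 0.7696) = 0.3081
  (x1 OR x3) OR ((x3 AND x4) AND (x4 OR x4)) = a + b − a·b on (0.9885, 0.3081) = 0.9920
  → value = 0.9920
Under Zadeh (min–max):
  x1 OR x3 = max(a, b) on (0.95, 0.77) = 0.95
  x3 AND x4 = min(a, b) on (0.77, 0.52) = 0.52
  x4 OR x4 = max(a, b) on (0.52, 0.52) = 0.52
  (x3 AND x4) AND (x4 OR x4) = min(a, b) on (0.52, 0.52) = 0.52
  (x1 OR x3) OR ((x3 AND x4) AND (x4 OR x4)) = max(a, b) on (0.95, 0.52) = 0.95
  → value = 0.9500
|0.9920 − 0.9500| = 0.042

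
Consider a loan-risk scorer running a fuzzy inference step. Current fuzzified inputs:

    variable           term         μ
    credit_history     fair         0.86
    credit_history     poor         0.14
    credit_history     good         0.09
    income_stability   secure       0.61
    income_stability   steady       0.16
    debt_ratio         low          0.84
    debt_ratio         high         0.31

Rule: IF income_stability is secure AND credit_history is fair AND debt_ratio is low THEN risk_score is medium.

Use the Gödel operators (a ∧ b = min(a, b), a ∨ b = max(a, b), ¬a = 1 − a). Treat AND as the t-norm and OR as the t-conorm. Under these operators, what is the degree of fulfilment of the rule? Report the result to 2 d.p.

firing strength: secure=0.61, fair=0.86, low=0.84; AND[min(a, b)] → w = 0.61

0.61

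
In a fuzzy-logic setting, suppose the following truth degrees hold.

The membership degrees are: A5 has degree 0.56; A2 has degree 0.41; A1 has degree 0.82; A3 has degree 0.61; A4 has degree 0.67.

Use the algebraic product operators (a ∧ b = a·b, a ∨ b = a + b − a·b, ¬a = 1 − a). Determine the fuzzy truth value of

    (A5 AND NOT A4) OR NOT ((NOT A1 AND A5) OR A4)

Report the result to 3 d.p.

0.427

NOT A4 = 1 − 0.6700 = 0.3300
A5 AND NOT A4 = a·b on (0.5600, 0.3300) = 0.1848
NOT A1 = 1 − 0.8200 = 0.1800
NOT A1 AND A5 = a·b on (0.1800, 0.5600) = 0.1008
(NOT A1 AND A5) OR A4 = a + b − a·b on (0.1008, 0.6700) = 0.7033
NOT ((NOT A1 AND A5) OR A4) = 1 − 0.7033 = 0.2967
(A5 AND NOT A4) OR NOT ((NOT A1 AND A5) OR A4) = a + b − a·b on (0.1848, 0.2967) = 0.4267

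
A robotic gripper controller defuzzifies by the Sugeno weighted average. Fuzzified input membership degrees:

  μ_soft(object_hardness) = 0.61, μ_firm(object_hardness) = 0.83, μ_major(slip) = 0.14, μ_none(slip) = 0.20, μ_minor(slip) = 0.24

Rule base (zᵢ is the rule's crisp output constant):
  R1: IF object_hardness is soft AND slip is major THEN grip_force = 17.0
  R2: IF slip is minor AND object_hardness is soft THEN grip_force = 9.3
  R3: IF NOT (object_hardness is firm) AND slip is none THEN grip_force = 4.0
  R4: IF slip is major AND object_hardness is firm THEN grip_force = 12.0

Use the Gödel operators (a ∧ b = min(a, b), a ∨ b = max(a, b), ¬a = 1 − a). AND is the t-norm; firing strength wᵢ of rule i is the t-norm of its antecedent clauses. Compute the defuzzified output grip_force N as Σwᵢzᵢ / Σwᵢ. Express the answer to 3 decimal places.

R1 (z=17.0): soft=0.61, major=0.14; AND[min(a, b)] → w = 0.14
R2 (z=9.3): minor=0.24, soft=0.61; AND[min(a, b)] → w = 0.24
R3 (z=4.0): ¬firm=1−0.83=0.17, none=0.20; AND[min(a, b)] → w = 0.17
R4 (z=12.0): major=0.14, firm=0.83; AND[min(a, b)] → w = 0.14
Weighted average = (0.14·17.0 + 0.24·9.3 + 0.17·4.0 + 0.14·12.0) / (0.14 + 0.24 + 0.17 + 0.14)
  = 6.9720 / 0.6900 = 10.104

10.104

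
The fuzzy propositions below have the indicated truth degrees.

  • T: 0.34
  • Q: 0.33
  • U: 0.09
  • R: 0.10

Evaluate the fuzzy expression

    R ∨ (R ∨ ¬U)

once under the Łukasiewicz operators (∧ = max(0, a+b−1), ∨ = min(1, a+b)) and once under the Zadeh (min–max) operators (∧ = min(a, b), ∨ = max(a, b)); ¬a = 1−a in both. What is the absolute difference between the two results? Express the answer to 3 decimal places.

Under Łukasiewicz:
  ¬U = 1 − 0.09 = 0.91
  R ∨ ¬U = min(1, a+b) on (0.10, 0.91) = 1.00
  R ∨ (R ∨ ¬U) = min(1, a+b) on (0.10, 1.00) = 1.00
  → value = 1.0000
Under Zadeh (min–max):
  ¬U = 1 − 0.09 = 0.91
  R ∨ ¬U = max(a, b) on (0.10, 0.91) = 0.91
  R ∨ (R ∨ ¬U) = max(a, b) on (0.10, 0.91) = 0.91
  → value = 0.9100
|1.0000 − 0.9100| = 0.090

0.090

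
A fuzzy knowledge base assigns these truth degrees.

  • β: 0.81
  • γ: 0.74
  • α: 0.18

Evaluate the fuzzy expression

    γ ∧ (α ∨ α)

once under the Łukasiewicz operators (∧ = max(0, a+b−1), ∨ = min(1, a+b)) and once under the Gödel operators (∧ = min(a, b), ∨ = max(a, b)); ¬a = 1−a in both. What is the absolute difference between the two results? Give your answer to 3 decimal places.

0.080

Under Łukasiewicz:
  α ∨ α = min(1, a+b) on (0.18, 0.18) = 0.36
  γ ∧ (α ∨ α) = max(0, a+b−1) on (0.74, 0.36) = 0.10
  → value = 0.1000
Under Gödel:
  α ∨ α = max(a, b) on (0.18, 0.18) = 0.18
  γ ∧ (α ∨ α) = min(a, b) on (0.74, 0.18) = 0.18
  → value = 0.1800
|0.1000 − 0.1800| = 0.080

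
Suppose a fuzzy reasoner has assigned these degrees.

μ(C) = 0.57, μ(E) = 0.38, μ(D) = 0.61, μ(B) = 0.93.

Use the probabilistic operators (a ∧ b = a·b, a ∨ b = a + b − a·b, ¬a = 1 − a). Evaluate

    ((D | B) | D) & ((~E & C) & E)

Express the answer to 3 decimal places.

0.133

D | B = a + b − a·b on (0.6100, 0.9300) = 0.9727
(D | B) | D = a + b − a·b on (0.9727, 0.6100) = 0.9894
~E = 1 − 0.3800 = 0.6200
~E & C = a·b on (0.6200, 0.5700) = 0.3534
(~E & C) & E = a·b on (0.3534, 0.3800) = 0.1343
((D | B) | D) & ((~E & C) & E) = a·b on (0.9894, 0.1343) = 0.1329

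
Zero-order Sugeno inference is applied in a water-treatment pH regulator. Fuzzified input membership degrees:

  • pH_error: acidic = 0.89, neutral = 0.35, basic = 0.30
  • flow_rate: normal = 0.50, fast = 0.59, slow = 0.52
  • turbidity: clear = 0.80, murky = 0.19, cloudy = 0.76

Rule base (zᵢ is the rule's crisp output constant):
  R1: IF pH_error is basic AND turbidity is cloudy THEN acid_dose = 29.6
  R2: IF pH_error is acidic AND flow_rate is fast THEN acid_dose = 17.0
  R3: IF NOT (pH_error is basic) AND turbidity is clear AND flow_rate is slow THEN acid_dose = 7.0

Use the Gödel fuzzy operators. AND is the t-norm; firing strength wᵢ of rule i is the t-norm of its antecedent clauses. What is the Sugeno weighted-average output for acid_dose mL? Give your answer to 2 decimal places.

R1 (z=29.6): basic=0.30, cloudy=0.76; AND[min(a, b)] → w = 0.30
R2 (z=17.0): acidic=0.89, fast=0.59; AND[min(a, b)] → w = 0.59
R3 (z=7.0): ¬basic=1−0.30=0.70, clear=0.80, slow=0.52; AND[min(a, b)] → w = 0.52
Weighted average = (0.30·29.6 + 0.59·17.0 + 0.52·7.0) / (0.30 + 0.59 + 0.52)
  = 22.5500 / 1.4100 = 15.99

15.99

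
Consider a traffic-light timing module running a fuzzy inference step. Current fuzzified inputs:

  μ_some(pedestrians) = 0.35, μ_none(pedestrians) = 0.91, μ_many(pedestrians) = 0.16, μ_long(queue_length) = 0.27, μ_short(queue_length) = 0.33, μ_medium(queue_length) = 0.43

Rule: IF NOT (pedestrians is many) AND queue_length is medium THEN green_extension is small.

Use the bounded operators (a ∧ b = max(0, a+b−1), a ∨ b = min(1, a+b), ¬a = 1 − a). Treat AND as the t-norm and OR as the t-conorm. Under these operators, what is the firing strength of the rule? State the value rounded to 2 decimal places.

firing strength: ¬many=1−0.16=0.84, medium=0.43; AND[max(0, a+b−1)] → w = 0.27

0.27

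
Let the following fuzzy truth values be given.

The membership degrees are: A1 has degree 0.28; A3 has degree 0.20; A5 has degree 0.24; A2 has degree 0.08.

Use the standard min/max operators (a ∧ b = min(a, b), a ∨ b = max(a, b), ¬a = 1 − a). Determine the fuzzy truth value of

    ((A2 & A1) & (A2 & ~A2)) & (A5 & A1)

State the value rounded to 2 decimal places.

A2 & A1 = min(a, b) on (0.08, 0.28) = 0.08
~A2 = 1 − 0.08 = 0.92
A2 & ~A2 = min(a, b) on (0.08, 0.92) = 0.08
(A2 & A1) & (A2 & ~A2) = min(a, b) on (0.08, 0.08) = 0.08
A5 & A1 = min(a, b) on (0.24, 0.28) = 0.24
((A2 & A1) & (A2 & ~A2)) & (A5 & A1) = min(a, b) on (0.08, 0.24) = 0.08

0.08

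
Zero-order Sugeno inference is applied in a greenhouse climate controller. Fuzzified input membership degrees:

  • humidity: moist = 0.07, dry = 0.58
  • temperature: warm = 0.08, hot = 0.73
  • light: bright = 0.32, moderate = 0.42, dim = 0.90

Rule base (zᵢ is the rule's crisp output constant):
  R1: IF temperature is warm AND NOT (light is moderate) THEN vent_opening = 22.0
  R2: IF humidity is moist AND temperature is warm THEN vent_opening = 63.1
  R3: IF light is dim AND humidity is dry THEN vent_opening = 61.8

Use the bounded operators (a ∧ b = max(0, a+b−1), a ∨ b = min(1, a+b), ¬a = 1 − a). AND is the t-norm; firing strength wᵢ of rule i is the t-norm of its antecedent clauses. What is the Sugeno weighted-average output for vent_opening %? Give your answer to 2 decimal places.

R1 (z=22.0): warm=0.08, ¬moderate=1−0.42=0.58; AND[max(0, a+b−1)] → w = 0.00
R2 (z=63.1): moist=0.07, warm=0.08; AND[max(0, a+b−1)] → w = 0.00
R3 (z=61.8): dim=0.90, dry=0.58; AND[max(0, a+b−1)] → w = 0.48
Weighted average = (0.00·22.0 + 0.00·63.1 + 0.48·61.8) / (0.00 + 0.00 + 0.48)
  = 29.6640 / 0.4800 = 61.80

61.80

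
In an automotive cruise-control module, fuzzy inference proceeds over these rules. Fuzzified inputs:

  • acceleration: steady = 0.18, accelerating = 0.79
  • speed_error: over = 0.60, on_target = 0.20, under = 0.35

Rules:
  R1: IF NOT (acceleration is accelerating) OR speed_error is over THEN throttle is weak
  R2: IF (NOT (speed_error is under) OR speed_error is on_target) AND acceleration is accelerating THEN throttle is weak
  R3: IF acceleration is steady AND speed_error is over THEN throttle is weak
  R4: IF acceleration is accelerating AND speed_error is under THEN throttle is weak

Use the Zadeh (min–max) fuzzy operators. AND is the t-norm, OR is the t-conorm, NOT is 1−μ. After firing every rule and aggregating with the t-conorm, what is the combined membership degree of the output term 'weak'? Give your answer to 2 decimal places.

0.65

R1: ¬accelerating=1−0.79=0.21, over=0.60; OR[max(a, b)] → w = 0.60
R2: (¬under=1−0.35=0.65 OR on_target=0.20) = 0.65; AND[min(a, b)] with accelerating=0.79 → w = 0.65
R3: steady=0.18, over=0.60; AND[min(a, b)] → w = 0.18
R4: accelerating=0.79, under=0.35; AND[min(a, b)] → w = 0.35
Rules with consequent 'weak': {R1, R2, R3, R4} → strengths 0.60, 0.65, 0.18, 0.35
Aggregate via t-conorm [max(a, b)]: 0.65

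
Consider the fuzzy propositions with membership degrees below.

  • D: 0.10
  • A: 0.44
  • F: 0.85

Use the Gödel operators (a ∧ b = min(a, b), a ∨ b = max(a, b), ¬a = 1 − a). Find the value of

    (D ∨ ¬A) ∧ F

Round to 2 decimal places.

0.56

¬A = 1 − 0.44 = 0.56
D ∨ ¬A = max(a, b) on (0.10, 0.56) = 0.56
(D ∨ ¬A) ∧ F = min(a, b) on (0.56, 0.85) = 0.56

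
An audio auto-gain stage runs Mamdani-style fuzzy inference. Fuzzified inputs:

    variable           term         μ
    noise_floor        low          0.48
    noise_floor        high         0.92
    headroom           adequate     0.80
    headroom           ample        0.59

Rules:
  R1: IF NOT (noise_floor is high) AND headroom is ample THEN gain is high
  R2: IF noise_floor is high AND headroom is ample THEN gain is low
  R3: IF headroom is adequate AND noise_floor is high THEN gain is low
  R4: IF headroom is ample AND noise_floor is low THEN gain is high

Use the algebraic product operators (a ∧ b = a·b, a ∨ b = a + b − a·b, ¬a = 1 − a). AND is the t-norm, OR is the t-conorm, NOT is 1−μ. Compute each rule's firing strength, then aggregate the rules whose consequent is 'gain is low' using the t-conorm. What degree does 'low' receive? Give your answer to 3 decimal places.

R1: ¬high=1−0.92=0.08, ample=0.59; AND[a·b] → w = 0.0472
R2: high=0.92, ample=0.59; AND[a·b] → w = 0.5428
R3: adequate=0.80, high=0.92; AND[a·b] → w = 0.7360
R4: ample=0.59, low=0.48; AND[a·b] → w = 0.2832
Rules with consequent 'low': {R2, R3} → strengths 0.5428, 0.7360
Aggregate via t-conorm [a + b − a·b]: 0.8793

0.879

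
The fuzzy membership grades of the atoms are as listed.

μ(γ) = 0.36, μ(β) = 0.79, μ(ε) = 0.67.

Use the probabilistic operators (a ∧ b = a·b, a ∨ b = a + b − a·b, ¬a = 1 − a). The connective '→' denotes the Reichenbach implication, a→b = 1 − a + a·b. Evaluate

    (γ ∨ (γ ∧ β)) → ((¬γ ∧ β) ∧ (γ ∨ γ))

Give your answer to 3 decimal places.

0.620

γ ∧ β = a·b on (0.3600, 0.7900) = 0.2844
γ ∨ (γ ∧ β) = a + b − a·b on (0.3600, 0.2844) = 0.5420
¬γ = 1 − 0.3600 = 0.6400
¬γ ∧ β = a·b on (0.6400, 0.7900) = 0.5056
γ ∨ γ = a + b − a·b on (0.3600, 0.3600) = 0.5904
(¬γ ∧ β) ∧ (γ ∨ γ) = a·b on (0.5056, 0.5904) = 0.2985
(γ ∨ (γ ∧ β)) → ((¬γ ∧ β) ∧ (γ ∨ γ))  [Reichenbach: 1 − a + a·b] with a=0.5420, b=0.2985 → 0.6198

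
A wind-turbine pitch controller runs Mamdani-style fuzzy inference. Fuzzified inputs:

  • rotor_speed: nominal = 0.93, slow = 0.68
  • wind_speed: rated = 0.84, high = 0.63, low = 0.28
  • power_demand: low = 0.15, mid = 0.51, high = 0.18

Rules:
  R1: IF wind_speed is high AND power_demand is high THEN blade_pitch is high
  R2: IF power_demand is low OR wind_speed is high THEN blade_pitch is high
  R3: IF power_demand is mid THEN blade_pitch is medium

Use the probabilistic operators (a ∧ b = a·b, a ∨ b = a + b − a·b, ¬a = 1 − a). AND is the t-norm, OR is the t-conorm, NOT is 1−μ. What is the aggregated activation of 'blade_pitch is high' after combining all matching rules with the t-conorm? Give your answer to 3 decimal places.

0.721

R1: high=0.63, high=0.18; AND[a·b] → w = 0.1134
R2: low=0.15, high=0.63; OR[a + b − a·b] → w = 0.6855
R3: mid=0.51 → w = 0.5100
Rules with consequent 'high': {R1, R2} → strengths 0.1134, 0.6855
Aggregate via t-conorm [a + b − a·b]: 0.7212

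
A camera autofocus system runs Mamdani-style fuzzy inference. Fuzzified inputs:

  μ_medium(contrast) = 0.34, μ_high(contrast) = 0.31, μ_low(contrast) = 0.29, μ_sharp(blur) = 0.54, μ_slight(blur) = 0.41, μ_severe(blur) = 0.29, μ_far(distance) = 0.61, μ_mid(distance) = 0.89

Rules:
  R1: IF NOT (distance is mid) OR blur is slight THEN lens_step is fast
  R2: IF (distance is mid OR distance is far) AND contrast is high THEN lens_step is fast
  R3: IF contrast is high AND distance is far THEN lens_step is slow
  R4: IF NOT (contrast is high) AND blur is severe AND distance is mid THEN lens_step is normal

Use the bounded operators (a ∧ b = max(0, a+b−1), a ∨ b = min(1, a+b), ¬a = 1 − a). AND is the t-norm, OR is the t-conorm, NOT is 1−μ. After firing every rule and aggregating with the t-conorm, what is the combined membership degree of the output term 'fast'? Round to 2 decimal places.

0.83

R1: ¬mid=1−0.89=0.11, slight=0.41; OR[min(1, a+b)] → w = 0.52
R2: (mid=0.89 OR far=0.61) = 1.00; AND[max(0, a+b−1)] with high=0.31 → w = 0.31
R3: high=0.31, far=0.61; AND[max(0, a+b−1)] → w = 0.00
R4: ¬high=1−0.31=0.69, severe=0.29, mid=0.89; AND[max(0, a+b−1)] → w = 0.00
Rules with consequent 'fast': {R1, R2} → strengths 0.52, 0.31
Aggregate via t-conorm [min(1, a+b)]: 0.83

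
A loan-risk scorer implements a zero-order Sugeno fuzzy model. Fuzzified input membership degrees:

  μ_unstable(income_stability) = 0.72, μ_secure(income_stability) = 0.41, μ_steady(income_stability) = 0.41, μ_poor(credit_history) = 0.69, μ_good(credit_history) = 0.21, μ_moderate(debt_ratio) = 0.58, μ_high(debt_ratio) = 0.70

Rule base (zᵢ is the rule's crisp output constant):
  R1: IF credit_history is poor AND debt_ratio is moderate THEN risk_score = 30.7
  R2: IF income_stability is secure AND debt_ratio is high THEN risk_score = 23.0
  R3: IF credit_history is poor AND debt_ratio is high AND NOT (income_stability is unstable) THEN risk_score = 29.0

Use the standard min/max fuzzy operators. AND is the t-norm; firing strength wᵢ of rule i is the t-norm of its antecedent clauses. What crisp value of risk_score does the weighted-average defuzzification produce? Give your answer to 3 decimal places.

R1 (z=30.7): poor=0.69, moderate=0.58; AND[min(a, b)] → w = 0.58
R2 (z=23.0): secure=0.41, high=0.70; AND[min(a, b)] → w = 0.41
R3 (z=29.0): poor=0.69, high=0.70, ¬unstable=1−0.72=0.28; AND[min(a, b)] → w = 0.28
Weighted average = (0.58·30.7 + 0.41·23.0 + 0.28·29.0) / (0.58 + 0.41 + 0.28)
  = 35.3560 / 1.2700 = 27.839

27.839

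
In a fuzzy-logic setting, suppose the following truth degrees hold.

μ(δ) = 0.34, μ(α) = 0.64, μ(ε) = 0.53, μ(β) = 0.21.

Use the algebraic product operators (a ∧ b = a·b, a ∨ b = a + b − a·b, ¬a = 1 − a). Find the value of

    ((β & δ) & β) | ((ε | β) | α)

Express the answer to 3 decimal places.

β & δ = a·b on (0.2100, 0.3400) = 0.0714
(β & δ) & β = a·b on (0.0714, 0.2100) = 0.0150
ε | β = a + b − a·b on (0.5300, 0.2100) = 0.6287
(ε | β) | α = a + b − a·b on (0.6287, 0.6400) = 0.8663
((β & δ) & β) | ((ε | β) | α) = a + b − a·b on (0.0150, 0.8663) = 0.8683

0.868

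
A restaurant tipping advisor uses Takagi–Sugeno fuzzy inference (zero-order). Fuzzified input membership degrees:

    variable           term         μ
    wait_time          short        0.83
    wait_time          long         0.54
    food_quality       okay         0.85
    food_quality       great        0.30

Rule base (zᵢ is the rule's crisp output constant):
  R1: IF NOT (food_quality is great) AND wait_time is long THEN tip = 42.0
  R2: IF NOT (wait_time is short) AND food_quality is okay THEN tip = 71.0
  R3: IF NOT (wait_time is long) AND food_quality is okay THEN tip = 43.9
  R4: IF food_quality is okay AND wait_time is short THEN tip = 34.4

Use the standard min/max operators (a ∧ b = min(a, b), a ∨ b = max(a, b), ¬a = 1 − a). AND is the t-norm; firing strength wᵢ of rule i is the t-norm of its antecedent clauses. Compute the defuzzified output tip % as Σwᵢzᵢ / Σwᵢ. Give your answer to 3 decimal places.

R1 (z=42.0): ¬great=1−0.30=0.70, long=0.54; AND[min(a, b)] → w = 0.54
R2 (z=71.0): ¬short=1−0.83=0.17, okay=0.85; AND[min(a, b)] → w = 0.17
R3 (z=43.9): ¬long=1−0.54=0.46, okay=0.85; AND[min(a, b)] → w = 0.46
R4 (z=34.4): okay=0.85, short=0.83; AND[min(a, b)] → w = 0.83
Weighted average = (0.54·42.0 + 0.17·71.0 + 0.46·43.9 + 0.83·34.4) / (0.54 + 0.17 + 0.46 + 0.83)
  = 83.4960 / 2.0000 = 41.748

41.748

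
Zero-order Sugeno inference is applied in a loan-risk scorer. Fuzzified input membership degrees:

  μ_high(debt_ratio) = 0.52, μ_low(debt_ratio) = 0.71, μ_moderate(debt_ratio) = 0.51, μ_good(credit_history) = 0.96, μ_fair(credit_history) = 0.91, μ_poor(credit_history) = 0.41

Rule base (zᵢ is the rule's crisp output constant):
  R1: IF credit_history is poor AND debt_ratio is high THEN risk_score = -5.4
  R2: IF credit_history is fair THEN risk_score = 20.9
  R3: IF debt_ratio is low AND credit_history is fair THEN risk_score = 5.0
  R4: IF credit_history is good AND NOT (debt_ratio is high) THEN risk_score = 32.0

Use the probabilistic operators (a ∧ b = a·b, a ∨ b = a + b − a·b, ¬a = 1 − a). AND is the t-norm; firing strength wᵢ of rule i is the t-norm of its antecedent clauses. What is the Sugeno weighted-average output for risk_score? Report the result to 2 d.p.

R1 (z=-5.4): poor=0.41, high=0.52; AND[a·b] → w = 0.2132
R2 (z=20.9): fair=0.91 → w = 0.9100
R3 (z=5.0): low=0.71, fair=0.91; AND[a·b] → w = 0.6461
R4 (z=32.0): good=0.96, ¬high=1−0.52=0.48; AND[a·b] → w = 0.4608
Weighted average = (0.2132·-5.4 + 0.9100·20.9 + 0.6461·5.0 + 0.4608·32.0) / (0.2132 + 0.9100 + 0.6461 + 0.4608)
  = 35.8438 / 2.2301 = 16.07

16.07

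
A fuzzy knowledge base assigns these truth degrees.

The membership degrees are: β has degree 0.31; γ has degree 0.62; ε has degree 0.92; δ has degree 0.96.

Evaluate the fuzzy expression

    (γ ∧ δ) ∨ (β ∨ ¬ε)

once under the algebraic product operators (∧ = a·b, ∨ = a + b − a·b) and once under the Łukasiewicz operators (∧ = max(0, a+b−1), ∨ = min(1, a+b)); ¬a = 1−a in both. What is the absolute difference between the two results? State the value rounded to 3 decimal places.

Under algebraic product:
  γ ∧ δ = a·b on (0.6200, 0.9600) = 0.5952
  ¬ε = 1 − 0.9200 = 0.0800
  β ∨ ¬ε = a + b − a·b on (0.3100, 0.0800) = 0.3652
  (γ ∧ δ) ∨ (β ∨ ¬ε) = a + b − a·b on (0.5952, 0.3652) = 0.7430
  → value = 0.7430
Under Łukasiewicz:
  γ ∧ δ = max(0, a+b−1) on (0.62, 0.96) = 0.58
  ¬ε = 1 − 0.92 = 0.08
  β ∨ ¬ε = min(1, a+b) on (0.31, 0.08) = 0.39
  (γ ∧ δ) ∨ (β ∨ ¬ε) = min(1, a+b) on (0.58, 0.39) = 0.97
  → value = 0.9700
|0.7430 − 0.9700| = 0.227

0.227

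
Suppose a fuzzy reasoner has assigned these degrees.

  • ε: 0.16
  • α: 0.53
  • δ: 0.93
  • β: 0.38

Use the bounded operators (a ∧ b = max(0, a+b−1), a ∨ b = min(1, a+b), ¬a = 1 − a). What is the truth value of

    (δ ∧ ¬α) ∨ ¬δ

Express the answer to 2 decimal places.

0.47

¬α = 1 − 0.53 = 0.47
δ ∧ ¬α = max(0, a+b−1) on (0.93, 0.47) = 0.40
¬δ = 1 − 0.93 = 0.07
(δ ∧ ¬α) ∨ ¬δ = min(1, a+b) on (0.40, 0.07) = 0.47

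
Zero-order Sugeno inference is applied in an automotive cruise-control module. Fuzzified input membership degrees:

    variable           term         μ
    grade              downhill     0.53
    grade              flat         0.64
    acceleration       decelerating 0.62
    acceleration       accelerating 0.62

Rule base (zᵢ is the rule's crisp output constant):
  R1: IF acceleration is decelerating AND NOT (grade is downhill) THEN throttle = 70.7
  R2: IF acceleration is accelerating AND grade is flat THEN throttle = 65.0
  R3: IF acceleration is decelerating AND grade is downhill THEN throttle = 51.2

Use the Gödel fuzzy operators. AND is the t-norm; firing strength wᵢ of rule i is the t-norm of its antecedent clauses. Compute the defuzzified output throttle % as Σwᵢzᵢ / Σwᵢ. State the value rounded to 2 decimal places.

62.14

R1 (z=70.7): decelerating=0.62, ¬downhill=1−0.53=0.47; AND[min(a, b)] → w = 0.47
R2 (z=65.0): accelerating=0.62, flat=0.64; AND[min(a, b)] → w = 0.62
R3 (z=51.2): decelerating=0.62, downhill=0.53; AND[min(a, b)] → w = 0.53
Weighted average = (0.47·70.7 + 0.62·65.0 + 0.53·51.2) / (0.47 + 0.62 + 0.53)
  = 100.6650 / 1.6200 = 62.14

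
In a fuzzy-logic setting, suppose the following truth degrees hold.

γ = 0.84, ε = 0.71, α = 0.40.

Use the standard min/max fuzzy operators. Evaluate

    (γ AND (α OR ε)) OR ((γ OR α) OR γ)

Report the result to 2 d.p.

0.84

α OR ε = max(a, b) on (0.40, 0.71) = 0.71
γ AND (α OR ε) = min(a, b) on (0.84, 0.71) = 0.71
γ OR α = max(a, b) on (0.84, 0.40) = 0.84
(γ OR α) OR γ = max(a, b) on (0.84, 0.84) = 0.84
(γ AND (α OR ε)) OR ((γ OR α) OR γ) = max(a, b) on (0.71, 0.84) = 0.84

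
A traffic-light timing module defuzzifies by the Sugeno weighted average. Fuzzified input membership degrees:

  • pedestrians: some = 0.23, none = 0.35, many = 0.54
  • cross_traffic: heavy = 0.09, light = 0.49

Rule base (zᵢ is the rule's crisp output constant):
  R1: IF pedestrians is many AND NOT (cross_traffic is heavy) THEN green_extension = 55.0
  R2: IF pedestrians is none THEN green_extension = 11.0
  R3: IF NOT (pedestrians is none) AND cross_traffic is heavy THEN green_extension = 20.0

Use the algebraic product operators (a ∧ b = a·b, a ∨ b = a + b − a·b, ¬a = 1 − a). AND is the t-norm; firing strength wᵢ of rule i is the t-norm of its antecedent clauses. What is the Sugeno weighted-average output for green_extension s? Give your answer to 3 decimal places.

35.612

R1 (z=55.0): many=0.54, ¬heavy=1−0.09=0.91; AND[a·b] → w = 0.4914
R2 (z=11.0): none=0.35 → w = 0.3500
R3 (z=20.0): ¬none=1−0.35=0.65, heavy=0.09; AND[a·b] → w = 0.0585
Weighted average = (0.4914·55.0 + 0.3500·11.0 + 0.0585·20.0) / (0.4914 + 0.3500 + 0.0585)
  = 32.0470 / 0.8999 = 35.612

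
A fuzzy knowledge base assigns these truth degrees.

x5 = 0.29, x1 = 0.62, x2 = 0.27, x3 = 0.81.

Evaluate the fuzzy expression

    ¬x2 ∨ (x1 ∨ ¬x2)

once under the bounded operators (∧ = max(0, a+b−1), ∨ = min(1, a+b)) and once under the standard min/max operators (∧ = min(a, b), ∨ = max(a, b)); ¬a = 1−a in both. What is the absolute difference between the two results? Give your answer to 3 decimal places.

Under bounded:
  ¬x2 = 1 − 0.27 = 0.73
  ¬x2 = 1 − 0.27 = 0.73
  x1 ∨ ¬x2 = min(1, a+b) on (0.62, 0.73) = 1.00
  ¬x2 ∨ (x1 ∨ ¬x2) = min(1, a+b) on (0.73, 1.00) = 1.00
  → value = 1.0000
Under standard min/max:
  ¬x2 = 1 − 0.27 = 0.73
  ¬x2 = 1 − 0.27 = 0.73
  x1 ∨ ¬x2 = max(a, b) on (0.62, 0.73) = 0.73
  ¬x2 ∨ (x1 ∨ ¬x2) = max(a, b) on (0.73, 0.73) = 0.73
  → value = 0.7300
|1.0000 − 0.7300| = 0.270

0.270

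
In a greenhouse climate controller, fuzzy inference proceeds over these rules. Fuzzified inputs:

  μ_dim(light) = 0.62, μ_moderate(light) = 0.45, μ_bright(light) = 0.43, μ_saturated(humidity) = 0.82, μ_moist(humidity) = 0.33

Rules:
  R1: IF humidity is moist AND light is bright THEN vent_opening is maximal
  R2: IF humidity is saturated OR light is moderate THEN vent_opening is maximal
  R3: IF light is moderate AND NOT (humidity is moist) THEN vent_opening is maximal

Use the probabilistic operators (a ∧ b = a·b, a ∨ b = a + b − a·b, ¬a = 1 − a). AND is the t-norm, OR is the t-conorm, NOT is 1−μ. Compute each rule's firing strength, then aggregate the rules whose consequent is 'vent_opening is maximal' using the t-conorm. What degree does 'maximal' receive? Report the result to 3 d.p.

0.941

R1: moist=0.33, bright=0.43; AND[a·b] → w = 0.1419
R2: saturated=0.82, moderate=0.45; OR[a + b − a·b] → w = 0.9010
R3: moderate=0.45, ¬moist=1−0.33=0.67; AND[a·b] → w = 0.3015
Rules with consequent 'maximal': {R1, R2, R3} → strengths 0.1419, 0.9010, 0.3015
Aggregate via t-conorm [a + b − a·b]: 0.9407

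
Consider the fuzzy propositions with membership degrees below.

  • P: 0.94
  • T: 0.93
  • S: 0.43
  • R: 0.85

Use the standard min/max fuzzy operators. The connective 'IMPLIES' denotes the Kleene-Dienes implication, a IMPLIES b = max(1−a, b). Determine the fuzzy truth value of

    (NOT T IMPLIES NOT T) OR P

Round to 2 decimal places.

0.94

NOT T = 1 − 0.93 = 0.07
NOT T = 1 − 0.93 = 0.07
NOT T IMPLIES NOT T  [Kleene-Dienes: max(1−a, b)] with a=0.07, b=0.07 → 0.93
(NOT T IMPLIES NOT T) OR P = max(a, b) on (0.93, 0.94) = 0.94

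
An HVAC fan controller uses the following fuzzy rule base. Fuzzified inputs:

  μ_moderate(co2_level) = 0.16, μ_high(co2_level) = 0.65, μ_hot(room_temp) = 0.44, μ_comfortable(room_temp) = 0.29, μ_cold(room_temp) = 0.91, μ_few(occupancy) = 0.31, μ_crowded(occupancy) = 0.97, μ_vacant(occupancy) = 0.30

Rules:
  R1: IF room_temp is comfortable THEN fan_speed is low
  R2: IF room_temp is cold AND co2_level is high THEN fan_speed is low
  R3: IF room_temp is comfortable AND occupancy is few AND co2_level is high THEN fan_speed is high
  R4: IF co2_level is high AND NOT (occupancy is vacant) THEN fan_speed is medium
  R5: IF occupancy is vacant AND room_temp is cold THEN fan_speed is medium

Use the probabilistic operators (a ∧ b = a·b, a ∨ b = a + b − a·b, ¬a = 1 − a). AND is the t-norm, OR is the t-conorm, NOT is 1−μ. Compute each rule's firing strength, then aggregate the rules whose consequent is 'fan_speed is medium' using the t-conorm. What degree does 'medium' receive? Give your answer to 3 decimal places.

0.604

R1: comfortable=0.29 → w = 0.2900
R2: cold=0.91, high=0.65; AND[a·b] → w = 0.5915
R3: comfortable=0.29, few=0.31, high=0.65; AND[a·b] → w = 0.0584
R4: high=0.65, ¬vacant=1−0.30=0.70; AND[a·b] → w = 0.4550
R5: vacant=0.30, cold=0.91; AND[a·b] → w = 0.2730
Rules with consequent 'medium': {R4, R5} → strengths 0.4550, 0.2730
Aggregate via t-conorm [a + b − a·b]: 0.6038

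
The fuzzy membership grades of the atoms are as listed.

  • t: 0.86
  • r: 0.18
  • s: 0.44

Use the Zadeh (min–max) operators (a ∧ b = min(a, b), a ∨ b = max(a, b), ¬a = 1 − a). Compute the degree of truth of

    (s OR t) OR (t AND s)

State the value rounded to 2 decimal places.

s OR t = max(a, b) on (0.44, 0.86) = 0.86
t AND s = min(a, b) on (0.86, 0.44) = 0.44
(s OR t) OR (t AND s) = max(a, b) on (0.86, 0.44) = 0.86

0.86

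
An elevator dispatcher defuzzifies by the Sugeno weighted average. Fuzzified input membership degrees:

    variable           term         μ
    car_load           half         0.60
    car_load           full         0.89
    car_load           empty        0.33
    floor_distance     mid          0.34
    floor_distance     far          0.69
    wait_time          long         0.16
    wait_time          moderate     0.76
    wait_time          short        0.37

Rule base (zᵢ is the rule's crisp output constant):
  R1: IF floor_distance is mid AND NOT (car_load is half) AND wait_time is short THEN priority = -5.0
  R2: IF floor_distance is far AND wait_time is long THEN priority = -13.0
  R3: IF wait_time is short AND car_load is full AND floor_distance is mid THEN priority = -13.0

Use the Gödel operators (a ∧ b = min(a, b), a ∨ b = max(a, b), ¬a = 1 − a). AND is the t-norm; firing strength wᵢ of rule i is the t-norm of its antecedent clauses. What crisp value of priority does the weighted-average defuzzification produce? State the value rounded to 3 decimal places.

-9.762

R1 (z=-5.0): mid=0.34, ¬half=1−0.60=0.40, short=0.37; AND[min(a, b)] → w = 0.34
R2 (z=-13.0): far=0.69, long=0.16; AND[min(a, b)] → w = 0.16
R3 (z=-13.0): short=0.37, full=0.89, mid=0.34; AND[min(a, b)] → w = 0.34
Weighted average = (0.34·-5.0 + 0.16·-13.0 + 0.34·-13.0) / (0.34 + 0.16 + 0.34)
  = -8.2000 / 0.8400 = -9.762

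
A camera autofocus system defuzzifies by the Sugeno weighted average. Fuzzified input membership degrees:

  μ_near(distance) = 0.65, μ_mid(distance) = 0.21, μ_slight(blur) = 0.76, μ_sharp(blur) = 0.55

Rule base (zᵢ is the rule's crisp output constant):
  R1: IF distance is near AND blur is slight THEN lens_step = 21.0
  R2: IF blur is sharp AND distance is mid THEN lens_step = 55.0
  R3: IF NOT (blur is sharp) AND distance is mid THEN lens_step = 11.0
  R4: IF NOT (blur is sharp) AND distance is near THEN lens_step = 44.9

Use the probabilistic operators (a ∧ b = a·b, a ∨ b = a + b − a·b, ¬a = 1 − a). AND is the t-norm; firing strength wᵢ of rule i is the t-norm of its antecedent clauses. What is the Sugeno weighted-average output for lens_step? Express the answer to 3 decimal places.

31.008

R1 (z=21.0): near=0.65, slight=0.76; AND[a·b] → w = 0.4940
R2 (z=55.0): sharp=0.55, mid=0.21; AND[a·b] → w = 0.1155
R3 (z=11.0): ¬sharp=1−0.55=0.45, mid=0.21; AND[a·b] → w = 0.0945
R4 (z=44.9): ¬sharp=1−0.55=0.45, near=0.65; AND[a·b] → w = 0.2925
Weighted average = (0.4940·21.0 + 0.1155·55.0 + 0.0945·11.0 + 0.2925·44.9) / (0.4940 + 0.1155 + 0.0945 + 0.2925)
  = 30.8992 / 0.9965 = 31.008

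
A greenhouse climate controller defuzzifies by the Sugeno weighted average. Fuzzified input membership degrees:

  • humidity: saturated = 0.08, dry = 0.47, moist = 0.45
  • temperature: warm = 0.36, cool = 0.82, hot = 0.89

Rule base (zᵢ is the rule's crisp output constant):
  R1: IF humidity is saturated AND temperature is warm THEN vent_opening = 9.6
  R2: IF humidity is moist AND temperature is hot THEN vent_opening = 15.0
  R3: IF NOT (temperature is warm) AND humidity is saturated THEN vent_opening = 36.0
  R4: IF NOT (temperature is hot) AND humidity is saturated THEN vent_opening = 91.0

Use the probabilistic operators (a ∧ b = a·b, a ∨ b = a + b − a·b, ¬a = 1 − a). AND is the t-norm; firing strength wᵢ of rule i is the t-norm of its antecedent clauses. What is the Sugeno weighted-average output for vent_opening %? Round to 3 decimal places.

18.246

R1 (z=9.6): saturated=0.08, warm=0.36; AND[a·b] → w = 0.0288
R2 (z=15.0): moist=0.45, hot=0.89; AND[a·b] → w = 0.4005
R3 (z=36.0): ¬warm=1−0.36=0.64, saturated=0.08; AND[a·b] → w = 0.0512
R4 (z=91.0): ¬hot=1−0.89=0.11, saturated=0.08; AND[a·b] → w = 0.0088
Weighted average = (0.0288·9.6 + 0.4005·15.0 + 0.0512·36.0 + 0.0088·91.0) / (0.0288 + 0.4005 + 0.0512 + 0.0088)
  = 8.9280 / 0.4893 = 18.246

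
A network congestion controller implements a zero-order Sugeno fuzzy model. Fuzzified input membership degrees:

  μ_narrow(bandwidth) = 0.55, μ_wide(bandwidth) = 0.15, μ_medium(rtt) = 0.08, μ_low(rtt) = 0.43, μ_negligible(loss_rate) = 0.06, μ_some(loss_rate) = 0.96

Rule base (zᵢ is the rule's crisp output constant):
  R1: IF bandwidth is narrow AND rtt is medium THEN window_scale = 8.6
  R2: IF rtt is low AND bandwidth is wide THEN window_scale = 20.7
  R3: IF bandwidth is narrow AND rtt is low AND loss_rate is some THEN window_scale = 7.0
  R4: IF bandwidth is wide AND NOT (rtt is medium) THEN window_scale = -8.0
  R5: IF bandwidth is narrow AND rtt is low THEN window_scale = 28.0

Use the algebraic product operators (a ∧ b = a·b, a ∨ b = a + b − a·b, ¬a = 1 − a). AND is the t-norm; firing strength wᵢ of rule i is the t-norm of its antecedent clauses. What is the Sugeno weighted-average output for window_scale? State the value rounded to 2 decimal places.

R1 (z=8.6): narrow=0.55, medium=0.08; AND[a·b] → w = 0.0440
R2 (z=20.7): low=0.43, wide=0.15; AND[a·b] → w = 0.0645
R3 (z=7.0): narrow=0.55, low=0.43, some=0.96; AND[a·b] → w = 0.2270
R4 (z=-8.0): wide=0.15, ¬medium=1−0.08=0.92; AND[a·b] → w = 0.1380
R5 (z=28.0): narrow=0.55, low=0.43; AND[a·b] → w = 0.2365
Weighted average = (0.0440·8.6 + 0.0645·20.7 + 0.2270·7.0 + 0.1380·-8.0 + 0.2365·28.0) / (0.0440 + 0.0645 + 0.2270 + 0.1380 + 0.2365)
  = 8.8208 / 0.7100 = 12.42

12.42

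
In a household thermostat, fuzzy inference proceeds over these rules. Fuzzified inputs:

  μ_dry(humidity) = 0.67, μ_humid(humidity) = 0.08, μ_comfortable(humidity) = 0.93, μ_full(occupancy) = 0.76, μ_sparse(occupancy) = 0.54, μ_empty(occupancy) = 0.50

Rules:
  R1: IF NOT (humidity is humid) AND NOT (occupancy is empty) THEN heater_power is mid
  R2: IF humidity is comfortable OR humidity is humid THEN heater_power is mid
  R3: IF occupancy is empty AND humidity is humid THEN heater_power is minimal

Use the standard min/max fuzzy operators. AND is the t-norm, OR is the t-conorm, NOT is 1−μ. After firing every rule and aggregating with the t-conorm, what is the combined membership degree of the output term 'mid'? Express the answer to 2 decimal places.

R1: ¬humid=1−0.08=0.92, ¬empty=1−0.50=0.50; AND[min(a, b)] → w = 0.50
R2: comfortable=0.93, humid=0.08; OR[max(a, b)] → w = 0.93
R3: empty=0.50, humid=0.08; AND[min(a, b)] → w = 0.08
Rules with consequent 'mid': {R1, R2} → strengths 0.50, 0.93
Aggregate via t-conorm [max(a, b)]: 0.93

0.93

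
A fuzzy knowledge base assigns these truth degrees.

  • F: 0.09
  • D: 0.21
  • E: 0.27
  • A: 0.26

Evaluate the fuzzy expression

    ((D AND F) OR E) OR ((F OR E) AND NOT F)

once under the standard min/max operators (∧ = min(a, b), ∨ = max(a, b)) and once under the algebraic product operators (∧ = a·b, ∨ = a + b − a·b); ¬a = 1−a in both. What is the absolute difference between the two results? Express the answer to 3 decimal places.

Under standard min/max:
  D AND F = min(a, b) on (0.21, 0.09) = 0.09
  (D AND F) OR E = max(a, b) on (0.09, 0.27) = 0.27
  F OR E = max(a, b) on (0.09, 0.27) = 0.27
  NOT F = 1 − 0.09 = 0.91
  (F OR E) AND NOT F = min(a, b) on (0.27, 0.91) = 0.27
  ((D AND F) OR E) OR ((F OR E) AND NOT F) = max(a, b) on (0.27, 0.27) = 0.27
  → value = 0.2700
Under algebraic product:
  D AND F = a·b on (0.2100, 0.0900) = 0.0189
  (D AND F) OR E = a + b − a·b on (0.0189, 0.2700) = 0.2838
  F OR E = a + b − a·b on (0.0900, 0.2700) = 0.3357
  NOT F = 1 − 0.0900 = 0.9100
  (F OR E) AND NOT F = a·b on (0.3357, 0.9100) = 0.3055
  ((D AND F) OR E) OR ((F OR E) AND NOT F) = a + b − a·b on (0.2838, 0.3055) = 0.5026
  → value = 0.5026
|0.2700 − 0.5026| = 0.233

0.233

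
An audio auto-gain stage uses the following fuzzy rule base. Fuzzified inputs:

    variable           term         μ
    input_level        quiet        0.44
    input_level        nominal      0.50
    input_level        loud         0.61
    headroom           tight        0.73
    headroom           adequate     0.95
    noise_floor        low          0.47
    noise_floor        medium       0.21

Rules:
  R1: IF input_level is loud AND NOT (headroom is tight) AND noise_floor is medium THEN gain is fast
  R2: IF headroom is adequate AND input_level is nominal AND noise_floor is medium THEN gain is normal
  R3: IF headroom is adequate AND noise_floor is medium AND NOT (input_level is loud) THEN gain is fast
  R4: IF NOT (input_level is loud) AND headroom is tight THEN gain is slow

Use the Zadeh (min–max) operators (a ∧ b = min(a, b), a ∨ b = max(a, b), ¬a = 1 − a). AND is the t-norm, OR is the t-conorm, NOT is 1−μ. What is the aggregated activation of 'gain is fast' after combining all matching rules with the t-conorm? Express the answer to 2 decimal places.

0.21

R1: loud=0.61, ¬tight=1−0.73=0.27, medium=0.21; AND[min(a, b)] → w = 0.21
R2: adequate=0.95, nominal=0.50, medium=0.21; AND[min(a, b)] → w = 0.21
R3: adequate=0.95, medium=0.21, ¬loud=1−0.61=0.39; AND[min(a, b)] → w = 0.21
R4: ¬loud=1−0.61=0.39, tight=0.73; AND[min(a, b)] → w = 0.39
Rules with consequent 'fast': {R1, R3} → strengths 0.21, 0.21
Aggregate via t-conorm [max(a, b)]: 0.21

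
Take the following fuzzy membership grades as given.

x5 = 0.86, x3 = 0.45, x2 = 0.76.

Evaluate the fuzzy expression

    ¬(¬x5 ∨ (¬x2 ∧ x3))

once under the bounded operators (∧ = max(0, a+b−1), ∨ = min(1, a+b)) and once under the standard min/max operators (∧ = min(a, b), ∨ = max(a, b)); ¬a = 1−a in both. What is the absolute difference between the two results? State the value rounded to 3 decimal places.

0.100

Under bounded:
  ¬x5 = 1 − 0.86 = 0.14
  ¬x2 = 1 − 0.76 = 0.24
  ¬x2 ∧ x3 = max(0, a+b−1) on (0.24, 0.45) = 0.00
  ¬x5 ∨ (¬x2 ∧ x3) = min(1, a+b) on (0.14, 0.00) = 0.14
  ¬(¬x5 ∨ (¬x2 ∧ x3)) = 1 − 0.14 = 0.86
  → value = 0.8600
Under standard min/max:
  ¬x5 = 1 − 0.86 = 0.14
  ¬x2 = 1 − 0.76 = 0.24
  ¬x2 ∧ x3 = min(a, b) on (0.24, 0.45) = 0.24
  ¬x5 ∨ (¬x2 ∧ x3) = max(a, b) on (0.14, 0.24) = 0.24
  ¬(¬x5 ∨ (¬x2 ∧ x3)) = 1 − 0.24 = 0.76
  → value = 0.7600
|0.8600 − 0.7600| = 0.100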